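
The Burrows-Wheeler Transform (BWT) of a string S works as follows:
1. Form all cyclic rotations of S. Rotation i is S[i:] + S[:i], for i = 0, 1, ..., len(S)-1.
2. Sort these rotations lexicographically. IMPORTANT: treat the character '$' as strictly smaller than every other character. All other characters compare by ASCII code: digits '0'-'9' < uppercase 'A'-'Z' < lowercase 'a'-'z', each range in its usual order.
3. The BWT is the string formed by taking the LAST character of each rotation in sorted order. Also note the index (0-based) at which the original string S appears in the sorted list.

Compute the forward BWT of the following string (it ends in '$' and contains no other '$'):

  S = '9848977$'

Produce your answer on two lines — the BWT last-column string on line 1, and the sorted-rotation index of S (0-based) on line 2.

All 8 rotations (rotation i = S[i:]+S[:i]):
  rot[0] = 9848977$
  rot[1] = 848977$9
  rot[2] = 48977$98
  rot[3] = 8977$984
  rot[4] = 977$9848
  rot[5] = 77$98489
  rot[6] = 7$984897
  rot[7] = $9848977
Sorted (with $ < everything):
  sorted[0] = $9848977  (last char: '7')
  sorted[1] = 48977$98  (last char: '8')
  sorted[2] = 7$984897  (last char: '7')
  sorted[3] = 77$98489  (last char: '9')
  sorted[4] = 848977$9  (last char: '9')
  sorted[5] = 8977$984  (last char: '4')
  sorted[6] = 977$9848  (last char: '8')
  sorted[7] = 9848977$  (last char: '$')
Last column: 7879948$
Original string S is at sorted index 7

Answer: 7879948$
7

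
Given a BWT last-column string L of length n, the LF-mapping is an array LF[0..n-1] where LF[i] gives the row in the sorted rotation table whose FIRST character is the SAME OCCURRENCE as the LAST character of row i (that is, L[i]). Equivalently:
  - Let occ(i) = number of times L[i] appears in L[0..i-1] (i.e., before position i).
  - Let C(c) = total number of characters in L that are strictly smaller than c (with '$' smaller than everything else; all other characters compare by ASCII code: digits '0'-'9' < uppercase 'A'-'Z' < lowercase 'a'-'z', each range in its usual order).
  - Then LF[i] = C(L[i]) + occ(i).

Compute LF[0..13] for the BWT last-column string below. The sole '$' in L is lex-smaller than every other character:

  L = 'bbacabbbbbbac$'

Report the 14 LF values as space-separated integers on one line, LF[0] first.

Char counts: '$':1, 'a':3, 'b':8, 'c':2
C (first-col start): C('$')=0, C('a')=1, C('b')=4, C('c')=12
L[0]='b': occ=0, LF[0]=C('b')+0=4+0=4
L[1]='b': occ=1, LF[1]=C('b')+1=4+1=5
L[2]='a': occ=0, LF[2]=C('a')+0=1+0=1
L[3]='c': occ=0, LF[3]=C('c')+0=12+0=12
L[4]='a': occ=1, LF[4]=C('a')+1=1+1=2
L[5]='b': occ=2, LF[5]=C('b')+2=4+2=6
L[6]='b': occ=3, LF[6]=C('b')+3=4+3=7
L[7]='b': occ=4, LF[7]=C('b')+4=4+4=8
L[8]='b': occ=5, LF[8]=C('b')+5=4+5=9
L[9]='b': occ=6, LF[9]=C('b')+6=4+6=10
L[10]='b': occ=7, LF[10]=C('b')+7=4+7=11
L[11]='a': occ=2, LF[11]=C('a')+2=1+2=3
L[12]='c': occ=1, LF[12]=C('c')+1=12+1=13
L[13]='$': occ=0, LF[13]=C('$')+0=0+0=0

Answer: 4 5 1 12 2 6 7 8 9 10 11 3 13 0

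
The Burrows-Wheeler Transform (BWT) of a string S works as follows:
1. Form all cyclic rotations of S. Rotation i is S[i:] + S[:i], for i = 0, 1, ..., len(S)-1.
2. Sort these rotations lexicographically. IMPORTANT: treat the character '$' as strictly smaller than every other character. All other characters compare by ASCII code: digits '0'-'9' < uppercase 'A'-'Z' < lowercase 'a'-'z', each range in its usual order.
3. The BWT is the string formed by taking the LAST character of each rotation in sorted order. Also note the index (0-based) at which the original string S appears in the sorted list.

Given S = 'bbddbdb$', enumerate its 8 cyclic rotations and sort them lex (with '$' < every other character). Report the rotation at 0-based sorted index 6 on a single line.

Answer: dbdb$bbd

Derivation:
All 8 rotations (rotation i = S[i:]+S[:i]):
  rot[0] = bbddbdb$
  rot[1] = bddbdb$b
  rot[2] = ddbdb$bb
  rot[3] = dbdb$bbd
  rot[4] = bdb$bbdd
  rot[5] = db$bbddb
  rot[6] = b$bbddbd
  rot[7] = $bbddbdb
Sorted (with $ < everything):
  sorted[0] = $bbddbdb
  sorted[1] = b$bbddbd
  sorted[2] = bbddbdb$
  sorted[3] = bdb$bbdd
  sorted[4] = bddbdb$b
  sorted[5] = db$bbddb
  sorted[6] = dbdb$bbd
  sorted[7] = ddbdb$bb
sorted[6] = dbdb$bbd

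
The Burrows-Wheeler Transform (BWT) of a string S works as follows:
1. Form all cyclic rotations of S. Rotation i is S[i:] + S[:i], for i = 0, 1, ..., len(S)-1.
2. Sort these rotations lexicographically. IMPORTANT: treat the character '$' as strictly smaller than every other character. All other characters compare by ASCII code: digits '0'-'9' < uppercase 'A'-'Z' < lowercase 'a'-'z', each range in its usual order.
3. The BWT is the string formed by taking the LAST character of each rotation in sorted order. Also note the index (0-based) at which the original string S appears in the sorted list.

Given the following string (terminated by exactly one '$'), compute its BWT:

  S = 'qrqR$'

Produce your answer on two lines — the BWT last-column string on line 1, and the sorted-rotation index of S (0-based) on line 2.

All 5 rotations (rotation i = S[i:]+S[:i]):
  rot[0] = qrqR$
  rot[1] = rqR$q
  rot[2] = qR$qr
  rot[3] = R$qrq
  rot[4] = $qrqR
Sorted (with $ < everything):
  sorted[0] = $qrqR  (last char: 'R')
  sorted[1] = R$qrq  (last char: 'q')
  sorted[2] = qR$qr  (last char: 'r')
  sorted[3] = qrqR$  (last char: '$')
  sorted[4] = rqR$q  (last char: 'q')
Last column: Rqr$q
Original string S is at sorted index 3

Answer: Rqr$q
3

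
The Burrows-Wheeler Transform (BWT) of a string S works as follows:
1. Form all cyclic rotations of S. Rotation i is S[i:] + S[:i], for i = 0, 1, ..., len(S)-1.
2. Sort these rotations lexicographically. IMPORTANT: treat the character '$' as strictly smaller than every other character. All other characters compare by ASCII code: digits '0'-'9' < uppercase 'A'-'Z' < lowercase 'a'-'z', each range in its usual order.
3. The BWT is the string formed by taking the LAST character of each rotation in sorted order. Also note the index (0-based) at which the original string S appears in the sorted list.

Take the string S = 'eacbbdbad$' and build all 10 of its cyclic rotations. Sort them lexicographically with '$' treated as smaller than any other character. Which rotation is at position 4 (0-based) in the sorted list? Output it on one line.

All 10 rotations (rotation i = S[i:]+S[:i]):
  rot[0] = eacbbdbad$
  rot[1] = acbbdbad$e
  rot[2] = cbbdbad$ea
  rot[3] = bbdbad$eac
  rot[4] = bdbad$eacb
  rot[5] = dbad$eacbb
  rot[6] = bad$eacbbd
  rot[7] = ad$eacbbdb
  rot[8] = d$eacbbdba
  rot[9] = $eacbbdbad
Sorted (with $ < everything):
  sorted[0] = $eacbbdbad
  sorted[1] = acbbdbad$e
  sorted[2] = ad$eacbbdb
  sorted[3] = bad$eacbbd
  sorted[4] = bbdbad$eac
  sorted[5] = bdbad$eacb
  sorted[6] = cbbdbad$ea
  sorted[7] = d$eacbbdba
  sorted[8] = dbad$eacbb
  sorted[9] = eacbbdbad$
sorted[4] = bbdbad$eac

Answer: bbdbad$eac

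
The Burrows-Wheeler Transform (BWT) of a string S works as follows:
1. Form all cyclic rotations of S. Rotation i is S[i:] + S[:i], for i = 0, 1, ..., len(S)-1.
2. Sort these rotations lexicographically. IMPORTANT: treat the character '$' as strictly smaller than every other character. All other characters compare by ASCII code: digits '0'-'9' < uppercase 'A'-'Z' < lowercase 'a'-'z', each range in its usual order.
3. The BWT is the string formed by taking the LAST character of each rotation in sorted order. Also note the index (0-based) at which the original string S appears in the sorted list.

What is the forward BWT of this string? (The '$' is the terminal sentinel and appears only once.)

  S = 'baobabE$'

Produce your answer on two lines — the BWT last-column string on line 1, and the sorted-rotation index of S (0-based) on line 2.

All 8 rotations (rotation i = S[i:]+S[:i]):
  rot[0] = baobabE$
  rot[1] = aobabE$b
  rot[2] = obabE$ba
  rot[3] = babE$bao
  rot[4] = abE$baob
  rot[5] = bE$baoba
  rot[6] = E$baobab
  rot[7] = $baobabE
Sorted (with $ < everything):
  sorted[0] = $baobabE  (last char: 'E')
  sorted[1] = E$baobab  (last char: 'b')
  sorted[2] = abE$baob  (last char: 'b')
  sorted[3] = aobabE$b  (last char: 'b')
  sorted[4] = bE$baoba  (last char: 'a')
  sorted[5] = babE$bao  (last char: 'o')
  sorted[6] = baobabE$  (last char: '$')
  sorted[7] = obabE$ba  (last char: 'a')
Last column: Ebbbao$a
Original string S is at sorted index 6

Answer: Ebbbao$a
6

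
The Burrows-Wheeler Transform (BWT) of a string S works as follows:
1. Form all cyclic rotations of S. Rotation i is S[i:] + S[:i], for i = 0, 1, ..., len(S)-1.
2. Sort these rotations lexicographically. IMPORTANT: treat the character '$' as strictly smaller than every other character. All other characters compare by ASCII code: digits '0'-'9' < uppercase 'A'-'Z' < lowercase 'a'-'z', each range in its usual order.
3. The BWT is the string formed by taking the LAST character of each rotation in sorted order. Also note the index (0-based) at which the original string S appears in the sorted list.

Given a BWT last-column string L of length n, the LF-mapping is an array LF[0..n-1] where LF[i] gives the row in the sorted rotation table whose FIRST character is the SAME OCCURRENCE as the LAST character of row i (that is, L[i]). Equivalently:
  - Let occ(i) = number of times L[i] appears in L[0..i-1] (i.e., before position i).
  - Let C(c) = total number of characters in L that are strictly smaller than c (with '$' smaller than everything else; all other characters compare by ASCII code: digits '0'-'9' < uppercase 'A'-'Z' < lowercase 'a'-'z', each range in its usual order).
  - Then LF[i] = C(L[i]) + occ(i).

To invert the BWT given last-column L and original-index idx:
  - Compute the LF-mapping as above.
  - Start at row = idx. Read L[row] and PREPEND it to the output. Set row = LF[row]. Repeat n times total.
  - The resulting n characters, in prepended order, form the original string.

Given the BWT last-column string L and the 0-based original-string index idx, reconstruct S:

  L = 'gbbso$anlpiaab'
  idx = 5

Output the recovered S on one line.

LF mapping: 7 4 5 13 11 0 1 10 9 12 8 2 3 6
Walk LF starting at row 5, prepending L[row]:
  step 1: row=5, L[5]='$', prepend. Next row=LF[5]=0
  step 2: row=0, L[0]='g', prepend. Next row=LF[0]=7
  step 3: row=7, L[7]='n', prepend. Next row=LF[7]=10
  step 4: row=10, L[10]='i', prepend. Next row=LF[10]=8
  step 5: row=8, L[8]='l', prepend. Next row=LF[8]=9
  step 6: row=9, L[9]='p', prepend. Next row=LF[9]=12
  step 7: row=12, L[12]='a', prepend. Next row=LF[12]=3
  step 8: row=3, L[3]='s', prepend. Next row=LF[3]=13
  step 9: row=13, L[13]='b', prepend. Next row=LF[13]=6
  step 10: row=6, L[6]='a', prepend. Next row=LF[6]=1
  step 11: row=1, L[1]='b', prepend. Next row=LF[1]=4
  step 12: row=4, L[4]='o', prepend. Next row=LF[4]=11
  step 13: row=11, L[11]='a', prepend. Next row=LF[11]=2
  step 14: row=2, L[2]='b', prepend. Next row=LF[2]=5
Reversed output: baobabsapling$

Answer: baobabsapling$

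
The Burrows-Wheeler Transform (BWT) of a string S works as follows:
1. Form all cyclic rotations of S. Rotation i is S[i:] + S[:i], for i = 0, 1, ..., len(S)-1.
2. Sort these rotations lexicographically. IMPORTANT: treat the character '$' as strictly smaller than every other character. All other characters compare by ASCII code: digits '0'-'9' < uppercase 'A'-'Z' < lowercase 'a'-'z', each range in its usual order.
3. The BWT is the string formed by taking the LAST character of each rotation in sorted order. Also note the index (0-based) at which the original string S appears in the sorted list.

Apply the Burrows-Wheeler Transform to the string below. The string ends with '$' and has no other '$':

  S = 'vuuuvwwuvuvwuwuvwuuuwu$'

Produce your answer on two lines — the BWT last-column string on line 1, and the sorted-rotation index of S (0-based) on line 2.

All 23 rotations (rotation i = S[i:]+S[:i]):
  rot[0] = vuuuvwwuvuvwuwuvwuuuwu$
  rot[1] = uuuvwwuvuvwuwuvwuuuwu$v
  rot[2] = uuvwwuvuvwuwuvwuuuwu$vu
  rot[3] = uvwwuvuvwuwuvwuuuwu$vuu
  rot[4] = vwwuvuvwuwuvwuuuwu$vuuu
  rot[5] = wwuvuvwuwuvwuuuwu$vuuuv
  rot[6] = wuvuvwuwuvwuuuwu$vuuuvw
  rot[7] = uvuvwuwuvwuuuwu$vuuuvww
  rot[8] = vuvwuwuvwuuuwu$vuuuvwwu
  rot[9] = uvwuwuvwuuuwu$vuuuvwwuv
  rot[10] = vwuwuvwuuuwu$vuuuvwwuvu
  rot[11] = wuwuvwuuuwu$vuuuvwwuvuv
  rot[12] = uwuvwuuuwu$vuuuvwwuvuvw
  rot[13] = wuvwuuuwu$vuuuvwwuvuvwu
  rot[14] = uvwuuuwu$vuuuvwwuvuvwuw
  rot[15] = vwuuuwu$vuuuvwwuvuvwuwu
  rot[16] = wuuuwu$vuuuvwwuvuvwuwuv
  rot[17] = uuuwu$vuuuvwwuvuvwuwuvw
  rot[18] = uuwu$vuuuvwwuvuvwuwuvwu
  rot[19] = uwu$vuuuvwwuvuvwuwuvwuu
  rot[20] = wu$vuuuvwwuvuvwuwuvwuuu
  rot[21] = u$vuuuvwwuvuvwuwuvwuuuw
  rot[22] = $vuuuvwwuvuvwuwuvwuuuwu
Sorted (with $ < everything):
  sorted[0] = $vuuuvwwuvuvwuwuvwuuuwu  (last char: 'u')
  sorted[1] = u$vuuuvwwuvuvwuwuvwuuuw  (last char: 'w')
  sorted[2] = uuuvwwuvuvwuwuvwuuuwu$v  (last char: 'v')
  sorted[3] = uuuwu$vuuuvwwuvuvwuwuvw  (last char: 'w')
  sorted[4] = uuvwwuvuvwuwuvwuuuwu$vu  (last char: 'u')
  sorted[5] = uuwu$vuuuvwwuvuvwuwuvwu  (last char: 'u')
  sorted[6] = uvuvwuwuvwuuuwu$vuuuvww  (last char: 'w')
  sorted[7] = uvwuuuwu$vuuuvwwuvuvwuw  (last char: 'w')
  sorted[8] = uvwuwuvwuuuwu$vuuuvwwuv  (last char: 'v')
  sorted[9] = uvwwuvuvwuwuvwuuuwu$vuu  (last char: 'u')
  sorted[10] = uwu$vuuuvwwuvuvwuwuvwuu  (last char: 'u')
  sorted[11] = uwuvwuuuwu$vuuuvwwuvuvw  (last char: 'w')
  sorted[12] = vuuuvwwuvuvwuwuvwuuuwu$  (last char: '$')
  sorted[13] = vuvwuwuvwuuuwu$vuuuvwwu  (last char: 'u')
  sorted[14] = vwuuuwu$vuuuvwwuvuvwuwu  (last char: 'u')
  sorted[15] = vwuwuvwuuuwu$vuuuvwwuvu  (last char: 'u')
  sorted[16] = vwwuvuvwuwuvwuuuwu$vuuu  (last char: 'u')
  sorted[17] = wu$vuuuvwwuvuvwuwuvwuuu  (last char: 'u')
  sorted[18] = wuuuwu$vuuuvwwuvuvwuwuv  (last char: 'v')
  sorted[19] = wuvuvwuwuvwuuuwu$vuuuvw  (last char: 'w')
  sorted[20] = wuvwuuuwu$vuuuvwwuvuvwu  (last char: 'u')
  sorted[21] = wuwuvwuuuwu$vuuuvwwuvuv  (last char: 'v')
  sorted[22] = wwuvuvwuwuvwuuuwu$vuuuv  (last char: 'v')
Last column: uwvwuuwwvuuw$uuuuuvwuvv
Original string S is at sorted index 12

Answer: uwvwuuwwvuuw$uuuuuvwuvv
12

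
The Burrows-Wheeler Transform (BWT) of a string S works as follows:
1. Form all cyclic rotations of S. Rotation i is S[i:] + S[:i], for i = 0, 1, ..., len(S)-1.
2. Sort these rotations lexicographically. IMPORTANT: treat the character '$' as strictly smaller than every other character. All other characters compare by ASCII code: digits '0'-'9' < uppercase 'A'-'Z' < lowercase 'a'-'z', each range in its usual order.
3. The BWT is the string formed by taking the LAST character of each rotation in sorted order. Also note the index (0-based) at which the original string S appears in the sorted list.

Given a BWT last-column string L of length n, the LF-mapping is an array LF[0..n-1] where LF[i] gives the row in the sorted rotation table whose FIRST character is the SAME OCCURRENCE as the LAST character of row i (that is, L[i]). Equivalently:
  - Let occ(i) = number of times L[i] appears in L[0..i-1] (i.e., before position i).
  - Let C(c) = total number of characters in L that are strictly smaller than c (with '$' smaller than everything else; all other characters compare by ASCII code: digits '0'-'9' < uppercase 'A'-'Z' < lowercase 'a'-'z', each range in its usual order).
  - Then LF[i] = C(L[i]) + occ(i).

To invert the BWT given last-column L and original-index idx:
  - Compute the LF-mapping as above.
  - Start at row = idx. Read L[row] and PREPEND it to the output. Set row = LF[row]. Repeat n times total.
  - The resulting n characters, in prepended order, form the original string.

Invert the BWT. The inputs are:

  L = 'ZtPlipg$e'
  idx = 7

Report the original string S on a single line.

Answer: pigletPZ$

Derivation:
LF mapping: 2 8 1 6 5 7 4 0 3
Walk LF starting at row 7, prepending L[row]:
  step 1: row=7, L[7]='$', prepend. Next row=LF[7]=0
  step 2: row=0, L[0]='Z', prepend. Next row=LF[0]=2
  step 3: row=2, L[2]='P', prepend. Next row=LF[2]=1
  step 4: row=1, L[1]='t', prepend. Next row=LF[1]=8
  step 5: row=8, L[8]='e', prepend. Next row=LF[8]=3
  step 6: row=3, L[3]='l', prepend. Next row=LF[3]=6
  step 7: row=6, L[6]='g', prepend. Next row=LF[6]=4
  step 8: row=4, L[4]='i', prepend. Next row=LF[4]=5
  step 9: row=5, L[5]='p', prepend. Next row=LF[5]=7
Reversed output: pigletPZ$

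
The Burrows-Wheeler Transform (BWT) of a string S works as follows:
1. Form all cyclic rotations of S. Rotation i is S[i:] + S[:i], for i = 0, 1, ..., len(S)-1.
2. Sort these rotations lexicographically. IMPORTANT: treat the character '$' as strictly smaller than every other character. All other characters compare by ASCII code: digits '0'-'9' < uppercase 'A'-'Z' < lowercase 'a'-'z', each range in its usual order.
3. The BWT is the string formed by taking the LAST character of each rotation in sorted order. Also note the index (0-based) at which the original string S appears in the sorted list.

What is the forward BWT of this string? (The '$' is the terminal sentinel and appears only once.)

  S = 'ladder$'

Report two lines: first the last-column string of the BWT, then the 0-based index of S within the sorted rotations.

Answer: rladd$e
5

Derivation:
All 7 rotations (rotation i = S[i:]+S[:i]):
  rot[0] = ladder$
  rot[1] = adder$l
  rot[2] = dder$la
  rot[3] = der$lad
  rot[4] = er$ladd
  rot[5] = r$ladde
  rot[6] = $ladder
Sorted (with $ < everything):
  sorted[0] = $ladder  (last char: 'r')
  sorted[1] = adder$l  (last char: 'l')
  sorted[2] = dder$la  (last char: 'a')
  sorted[3] = der$lad  (last char: 'd')
  sorted[4] = er$ladd  (last char: 'd')
  sorted[5] = ladder$  (last char: '$')
  sorted[6] = r$ladde  (last char: 'e')
Last column: rladd$e
Original string S is at sorted index 5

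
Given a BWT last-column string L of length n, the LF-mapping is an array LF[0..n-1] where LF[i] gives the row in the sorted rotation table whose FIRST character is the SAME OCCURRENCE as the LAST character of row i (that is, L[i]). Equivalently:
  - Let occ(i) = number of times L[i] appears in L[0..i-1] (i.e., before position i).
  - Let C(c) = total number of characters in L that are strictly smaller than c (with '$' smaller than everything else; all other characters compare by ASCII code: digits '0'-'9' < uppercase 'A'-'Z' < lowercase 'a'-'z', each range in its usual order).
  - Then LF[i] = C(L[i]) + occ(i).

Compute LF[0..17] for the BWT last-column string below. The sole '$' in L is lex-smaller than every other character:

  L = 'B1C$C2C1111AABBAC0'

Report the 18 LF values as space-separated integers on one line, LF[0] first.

Answer: 11 2 14 0 15 7 16 3 4 5 6 8 9 12 13 10 17 1

Derivation:
Char counts: '$':1, '0':1, '1':5, '2':1, 'A':3, 'B':3, 'C':4
C (first-col start): C('$')=0, C('0')=1, C('1')=2, C('2')=7, C('A')=8, C('B')=11, C('C')=14
L[0]='B': occ=0, LF[0]=C('B')+0=11+0=11
L[1]='1': occ=0, LF[1]=C('1')+0=2+0=2
L[2]='C': occ=0, LF[2]=C('C')+0=14+0=14
L[3]='$': occ=0, LF[3]=C('$')+0=0+0=0
L[4]='C': occ=1, LF[4]=C('C')+1=14+1=15
L[5]='2': occ=0, LF[5]=C('2')+0=7+0=7
L[6]='C': occ=2, LF[6]=C('C')+2=14+2=16
L[7]='1': occ=1, LF[7]=C('1')+1=2+1=3
L[8]='1': occ=2, LF[8]=C('1')+2=2+2=4
L[9]='1': occ=3, LF[9]=C('1')+3=2+3=5
L[10]='1': occ=4, LF[10]=C('1')+4=2+4=6
L[11]='A': occ=0, LF[11]=C('A')+0=8+0=8
L[12]='A': occ=1, LF[12]=C('A')+1=8+1=9
L[13]='B': occ=1, LF[13]=C('B')+1=11+1=12
L[14]='B': occ=2, LF[14]=C('B')+2=11+2=13
L[15]='A': occ=2, LF[15]=C('A')+2=8+2=10
L[16]='C': occ=3, LF[16]=C('C')+3=14+3=17
L[17]='0': occ=0, LF[17]=C('0')+0=1+0=1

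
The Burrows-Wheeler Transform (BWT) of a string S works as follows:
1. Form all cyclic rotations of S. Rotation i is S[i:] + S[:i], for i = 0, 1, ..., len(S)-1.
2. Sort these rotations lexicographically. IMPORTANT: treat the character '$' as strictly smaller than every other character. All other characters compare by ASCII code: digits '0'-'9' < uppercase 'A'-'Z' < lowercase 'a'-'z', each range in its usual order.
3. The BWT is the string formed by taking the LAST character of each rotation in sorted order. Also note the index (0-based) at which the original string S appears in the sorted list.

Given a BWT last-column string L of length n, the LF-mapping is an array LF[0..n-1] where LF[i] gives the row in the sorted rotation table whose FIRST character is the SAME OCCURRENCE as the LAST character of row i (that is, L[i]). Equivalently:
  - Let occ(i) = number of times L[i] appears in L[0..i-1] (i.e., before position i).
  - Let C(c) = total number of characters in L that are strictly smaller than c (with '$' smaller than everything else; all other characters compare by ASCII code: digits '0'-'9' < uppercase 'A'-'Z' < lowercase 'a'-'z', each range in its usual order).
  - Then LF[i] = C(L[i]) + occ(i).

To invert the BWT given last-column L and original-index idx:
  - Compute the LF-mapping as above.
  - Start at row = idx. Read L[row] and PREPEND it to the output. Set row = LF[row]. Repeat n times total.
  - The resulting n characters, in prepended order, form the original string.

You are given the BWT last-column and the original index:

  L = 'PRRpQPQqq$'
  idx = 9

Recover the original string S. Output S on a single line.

LF mapping: 1 5 6 7 3 2 4 8 9 0
Walk LF starting at row 9, prepending L[row]:
  step 1: row=9, L[9]='$', prepend. Next row=LF[9]=0
  step 2: row=0, L[0]='P', prepend. Next row=LF[0]=1
  step 3: row=1, L[1]='R', prepend. Next row=LF[1]=5
  step 4: row=5, L[5]='P', prepend. Next row=LF[5]=2
  step 5: row=2, L[2]='R', prepend. Next row=LF[2]=6
  step 6: row=6, L[6]='Q', prepend. Next row=LF[6]=4
  step 7: row=4, L[4]='Q', prepend. Next row=LF[4]=3
  step 8: row=3, L[3]='p', prepend. Next row=LF[3]=7
  step 9: row=7, L[7]='q', prepend. Next row=LF[7]=8
  step 10: row=8, L[8]='q', prepend. Next row=LF[8]=9
Reversed output: qqpQQRPRP$

Answer: qqpQQRPRP$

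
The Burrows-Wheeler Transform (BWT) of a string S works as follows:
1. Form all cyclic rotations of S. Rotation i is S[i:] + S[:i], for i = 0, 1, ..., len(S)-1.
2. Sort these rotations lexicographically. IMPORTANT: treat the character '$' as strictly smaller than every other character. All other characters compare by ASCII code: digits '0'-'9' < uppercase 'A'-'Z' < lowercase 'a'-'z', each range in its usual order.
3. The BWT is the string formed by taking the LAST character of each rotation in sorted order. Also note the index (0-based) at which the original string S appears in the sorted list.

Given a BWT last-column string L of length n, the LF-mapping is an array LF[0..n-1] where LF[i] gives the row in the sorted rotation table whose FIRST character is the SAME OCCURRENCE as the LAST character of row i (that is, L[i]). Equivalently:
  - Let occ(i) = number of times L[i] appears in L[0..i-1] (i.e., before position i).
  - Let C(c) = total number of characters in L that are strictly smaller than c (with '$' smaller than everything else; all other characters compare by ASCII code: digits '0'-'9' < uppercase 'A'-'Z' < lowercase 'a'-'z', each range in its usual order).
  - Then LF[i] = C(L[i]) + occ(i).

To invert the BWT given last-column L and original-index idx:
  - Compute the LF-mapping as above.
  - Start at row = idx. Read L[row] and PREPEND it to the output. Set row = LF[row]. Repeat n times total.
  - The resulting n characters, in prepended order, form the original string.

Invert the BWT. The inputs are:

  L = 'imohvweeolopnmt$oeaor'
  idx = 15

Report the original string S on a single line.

LF mapping: 6 8 11 5 19 20 2 3 12 7 13 16 10 9 18 0 14 4 1 15 17
Walk LF starting at row 15, prepending L[row]:
  step 1: row=15, L[15]='$', prepend. Next row=LF[15]=0
  step 2: row=0, L[0]='i', prepend. Next row=LF[0]=6
  step 3: row=6, L[6]='e', prepend. Next row=LF[6]=2
  step 4: row=2, L[2]='o', prepend. Next row=LF[2]=11
  step 5: row=11, L[11]='p', prepend. Next row=LF[11]=16
  step 6: row=16, L[16]='o', prepend. Next row=LF[16]=14
  step 7: row=14, L[14]='t', prepend. Next row=LF[14]=18
  step 8: row=18, L[18]='a', prepend. Next row=LF[18]=1
  step 9: row=1, L[1]='m', prepend. Next row=LF[1]=8
  step 10: row=8, L[8]='o', prepend. Next row=LF[8]=12
  step 11: row=12, L[12]='n', prepend. Next row=LF[12]=10
  step 12: row=10, L[10]='o', prepend. Next row=LF[10]=13
  step 13: row=13, L[13]='m', prepend. Next row=LF[13]=9
  step 14: row=9, L[9]='l', prepend. Next row=LF[9]=7
  step 15: row=7, L[7]='e', prepend. Next row=LF[7]=3
  step 16: row=3, L[3]='h', prepend. Next row=LF[3]=5
  step 17: row=5, L[5]='w', prepend. Next row=LF[5]=20
  step 18: row=20, L[20]='r', prepend. Next row=LF[20]=17
  step 19: row=17, L[17]='e', prepend. Next row=LF[17]=4
  step 20: row=4, L[4]='v', prepend. Next row=LF[4]=19
  step 21: row=19, L[19]='o', prepend. Next row=LF[19]=15
Reversed output: overwhelmonomatopoei$

Answer: overwhelmonomatopoei$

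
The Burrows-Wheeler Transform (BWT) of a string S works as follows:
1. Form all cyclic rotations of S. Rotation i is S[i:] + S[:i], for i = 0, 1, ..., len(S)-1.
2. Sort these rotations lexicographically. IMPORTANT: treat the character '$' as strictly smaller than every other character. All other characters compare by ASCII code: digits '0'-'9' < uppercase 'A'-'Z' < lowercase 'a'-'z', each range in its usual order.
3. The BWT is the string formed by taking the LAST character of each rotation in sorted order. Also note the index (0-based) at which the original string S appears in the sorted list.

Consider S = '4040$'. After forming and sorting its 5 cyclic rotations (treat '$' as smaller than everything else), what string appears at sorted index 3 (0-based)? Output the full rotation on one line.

Answer: 40$40

Derivation:
All 5 rotations (rotation i = S[i:]+S[:i]):
  rot[0] = 4040$
  rot[1] = 040$4
  rot[2] = 40$40
  rot[3] = 0$404
  rot[4] = $4040
Sorted (with $ < everything):
  sorted[0] = $4040
  sorted[1] = 0$404
  sorted[2] = 040$4
  sorted[3] = 40$40
  sorted[4] = 4040$
sorted[3] = 40$40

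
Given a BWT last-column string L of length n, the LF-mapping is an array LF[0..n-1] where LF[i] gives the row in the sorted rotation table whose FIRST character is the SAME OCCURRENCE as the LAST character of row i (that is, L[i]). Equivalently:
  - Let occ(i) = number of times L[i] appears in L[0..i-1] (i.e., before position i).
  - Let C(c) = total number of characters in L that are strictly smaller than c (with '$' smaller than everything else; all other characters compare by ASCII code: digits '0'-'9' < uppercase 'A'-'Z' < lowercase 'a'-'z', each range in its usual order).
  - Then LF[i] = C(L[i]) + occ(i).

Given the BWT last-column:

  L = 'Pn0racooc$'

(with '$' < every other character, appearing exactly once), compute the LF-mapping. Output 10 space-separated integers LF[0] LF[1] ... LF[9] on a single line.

Char counts: '$':1, '0':1, 'P':1, 'a':1, 'c':2, 'n':1, 'o':2, 'r':1
C (first-col start): C('$')=0, C('0')=1, C('P')=2, C('a')=3, C('c')=4, C('n')=6, C('o')=7, C('r')=9
L[0]='P': occ=0, LF[0]=C('P')+0=2+0=2
L[1]='n': occ=0, LF[1]=C('n')+0=6+0=6
L[2]='0': occ=0, LF[2]=C('0')+0=1+0=1
L[3]='r': occ=0, LF[3]=C('r')+0=9+0=9
L[4]='a': occ=0, LF[4]=C('a')+0=3+0=3
L[5]='c': occ=0, LF[5]=C('c')+0=4+0=4
L[6]='o': occ=0, LF[6]=C('o')+0=7+0=7
L[7]='o': occ=1, LF[7]=C('o')+1=7+1=8
L[8]='c': occ=1, LF[8]=C('c')+1=4+1=5
L[9]='$': occ=0, LF[9]=C('$')+0=0+0=0

Answer: 2 6 1 9 3 4 7 8 5 0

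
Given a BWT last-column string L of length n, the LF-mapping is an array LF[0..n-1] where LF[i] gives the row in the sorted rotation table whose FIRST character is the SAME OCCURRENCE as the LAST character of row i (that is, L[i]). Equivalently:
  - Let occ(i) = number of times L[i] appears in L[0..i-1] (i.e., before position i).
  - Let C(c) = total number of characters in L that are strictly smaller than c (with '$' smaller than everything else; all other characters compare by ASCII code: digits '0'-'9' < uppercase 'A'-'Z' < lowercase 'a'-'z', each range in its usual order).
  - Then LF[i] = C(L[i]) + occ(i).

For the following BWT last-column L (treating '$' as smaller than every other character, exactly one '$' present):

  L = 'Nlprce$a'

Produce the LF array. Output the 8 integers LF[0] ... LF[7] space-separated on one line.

Char counts: '$':1, 'N':1, 'a':1, 'c':1, 'e':1, 'l':1, 'p':1, 'r':1
C (first-col start): C('$')=0, C('N')=1, C('a')=2, C('c')=3, C('e')=4, C('l')=5, C('p')=6, C('r')=7
L[0]='N': occ=0, LF[0]=C('N')+0=1+0=1
L[1]='l': occ=0, LF[1]=C('l')+0=5+0=5
L[2]='p': occ=0, LF[2]=C('p')+0=6+0=6
L[3]='r': occ=0, LF[3]=C('r')+0=7+0=7
L[4]='c': occ=0, LF[4]=C('c')+0=3+0=3
L[5]='e': occ=0, LF[5]=C('e')+0=4+0=4
L[6]='$': occ=0, LF[6]=C('$')+0=0+0=0
L[7]='a': occ=0, LF[7]=C('a')+0=2+0=2

Answer: 1 5 6 7 3 4 0 2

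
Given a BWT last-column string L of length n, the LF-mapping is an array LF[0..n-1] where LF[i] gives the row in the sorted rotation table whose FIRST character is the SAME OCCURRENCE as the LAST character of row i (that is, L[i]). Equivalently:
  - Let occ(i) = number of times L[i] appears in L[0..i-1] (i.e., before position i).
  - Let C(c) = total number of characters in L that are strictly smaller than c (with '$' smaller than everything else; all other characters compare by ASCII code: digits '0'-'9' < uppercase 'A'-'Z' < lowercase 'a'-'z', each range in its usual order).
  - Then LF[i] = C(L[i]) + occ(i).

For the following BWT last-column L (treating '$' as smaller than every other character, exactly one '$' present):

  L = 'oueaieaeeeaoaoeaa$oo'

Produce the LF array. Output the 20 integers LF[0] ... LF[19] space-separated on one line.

Char counts: '$':1, 'a':6, 'e':6, 'i':1, 'o':5, 'u':1
C (first-col start): C('$')=0, C('a')=1, C('e')=7, C('i')=13, C('o')=14, C('u')=19
L[0]='o': occ=0, LF[0]=C('o')+0=14+0=14
L[1]='u': occ=0, LF[1]=C('u')+0=19+0=19
L[2]='e': occ=0, LF[2]=C('e')+0=7+0=7
L[3]='a': occ=0, LF[3]=C('a')+0=1+0=1
L[4]='i': occ=0, LF[4]=C('i')+0=13+0=13
L[5]='e': occ=1, LF[5]=C('e')+1=7+1=8
L[6]='a': occ=1, LF[6]=C('a')+1=1+1=2
L[7]='e': occ=2, LF[7]=C('e')+2=7+2=9
L[8]='e': occ=3, LF[8]=C('e')+3=7+3=10
L[9]='e': occ=4, LF[9]=C('e')+4=7+4=11
L[10]='a': occ=2, LF[10]=C('a')+2=1+2=3
L[11]='o': occ=1, LF[11]=C('o')+1=14+1=15
L[12]='a': occ=3, LF[12]=C('a')+3=1+3=4
L[13]='o': occ=2, LF[13]=C('o')+2=14+2=16
L[14]='e': occ=5, LF[14]=C('e')+5=7+5=12
L[15]='a': occ=4, LF[15]=C('a')+4=1+4=5
L[16]='a': occ=5, LF[16]=C('a')+5=1+5=6
L[17]='$': occ=0, LF[17]=C('$')+0=0+0=0
L[18]='o': occ=3, LF[18]=C('o')+3=14+3=17
L[19]='o': occ=4, LF[19]=C('o')+4=14+4=18

Answer: 14 19 7 1 13 8 2 9 10 11 3 15 4 16 12 5 6 0 17 18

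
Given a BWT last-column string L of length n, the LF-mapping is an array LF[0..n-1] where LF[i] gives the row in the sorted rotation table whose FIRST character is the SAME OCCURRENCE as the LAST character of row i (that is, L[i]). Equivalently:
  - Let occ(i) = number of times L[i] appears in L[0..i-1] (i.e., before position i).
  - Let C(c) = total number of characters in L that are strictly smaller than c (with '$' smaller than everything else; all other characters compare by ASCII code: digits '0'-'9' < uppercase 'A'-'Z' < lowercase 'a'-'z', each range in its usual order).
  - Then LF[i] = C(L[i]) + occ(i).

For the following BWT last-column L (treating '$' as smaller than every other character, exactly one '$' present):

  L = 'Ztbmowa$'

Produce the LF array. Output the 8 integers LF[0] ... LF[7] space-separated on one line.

Char counts: '$':1, 'Z':1, 'a':1, 'b':1, 'm':1, 'o':1, 't':1, 'w':1
C (first-col start): C('$')=0, C('Z')=1, C('a')=2, C('b')=3, C('m')=4, C('o')=5, C('t')=6, C('w')=7
L[0]='Z': occ=0, LF[0]=C('Z')+0=1+0=1
L[1]='t': occ=0, LF[1]=C('t')+0=6+0=6
L[2]='b': occ=0, LF[2]=C('b')+0=3+0=3
L[3]='m': occ=0, LF[3]=C('m')+0=4+0=4
L[4]='o': occ=0, LF[4]=C('o')+0=5+0=5
L[5]='w': occ=0, LF[5]=C('w')+0=7+0=7
L[6]='a': occ=0, LF[6]=C('a')+0=2+0=2
L[7]='$': occ=0, LF[7]=C('$')+0=0+0=0

Answer: 1 6 3 4 5 7 2 0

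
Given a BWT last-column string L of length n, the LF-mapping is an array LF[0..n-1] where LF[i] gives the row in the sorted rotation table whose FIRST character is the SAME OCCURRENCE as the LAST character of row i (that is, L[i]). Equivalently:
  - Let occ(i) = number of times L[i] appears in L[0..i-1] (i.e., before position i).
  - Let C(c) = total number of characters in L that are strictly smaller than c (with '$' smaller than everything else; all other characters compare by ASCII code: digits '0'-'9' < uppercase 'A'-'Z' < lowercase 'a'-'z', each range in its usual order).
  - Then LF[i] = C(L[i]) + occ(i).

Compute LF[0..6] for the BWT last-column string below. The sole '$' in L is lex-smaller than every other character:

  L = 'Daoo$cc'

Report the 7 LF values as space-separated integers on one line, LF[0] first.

Char counts: '$':1, 'D':1, 'a':1, 'c':2, 'o':2
C (first-col start): C('$')=0, C('D')=1, C('a')=2, C('c')=3, C('o')=5
L[0]='D': occ=0, LF[0]=C('D')+0=1+0=1
L[1]='a': occ=0, LF[1]=C('a')+0=2+0=2
L[2]='o': occ=0, LF[2]=C('o')+0=5+0=5
L[3]='o': occ=1, LF[3]=C('o')+1=5+1=6
L[4]='$': occ=0, LF[4]=C('$')+0=0+0=0
L[5]='c': occ=0, LF[5]=C('c')+0=3+0=3
L[6]='c': occ=1, LF[6]=C('c')+1=3+1=4

Answer: 1 2 5 6 0 3 4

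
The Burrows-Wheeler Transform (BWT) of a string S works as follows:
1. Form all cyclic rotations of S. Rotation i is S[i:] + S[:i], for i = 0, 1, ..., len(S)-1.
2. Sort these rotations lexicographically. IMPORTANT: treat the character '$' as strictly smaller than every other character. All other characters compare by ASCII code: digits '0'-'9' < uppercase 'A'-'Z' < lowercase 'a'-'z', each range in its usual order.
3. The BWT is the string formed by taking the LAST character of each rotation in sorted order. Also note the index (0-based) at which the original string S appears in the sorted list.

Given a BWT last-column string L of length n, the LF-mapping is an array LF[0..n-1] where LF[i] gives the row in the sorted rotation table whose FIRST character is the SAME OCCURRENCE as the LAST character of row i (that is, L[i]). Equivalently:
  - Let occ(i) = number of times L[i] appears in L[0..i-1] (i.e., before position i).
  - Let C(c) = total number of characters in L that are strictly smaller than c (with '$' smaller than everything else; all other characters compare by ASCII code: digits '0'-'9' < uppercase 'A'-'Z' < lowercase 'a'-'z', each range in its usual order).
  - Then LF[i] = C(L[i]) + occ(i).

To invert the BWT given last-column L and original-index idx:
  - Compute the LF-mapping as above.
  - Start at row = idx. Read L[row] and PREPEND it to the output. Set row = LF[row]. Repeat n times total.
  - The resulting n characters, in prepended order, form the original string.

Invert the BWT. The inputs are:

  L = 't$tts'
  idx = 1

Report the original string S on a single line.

Answer: sttt$

Derivation:
LF mapping: 2 0 3 4 1
Walk LF starting at row 1, prepending L[row]:
  step 1: row=1, L[1]='$', prepend. Next row=LF[1]=0
  step 2: row=0, L[0]='t', prepend. Next row=LF[0]=2
  step 3: row=2, L[2]='t', prepend. Next row=LF[2]=3
  step 4: row=3, L[3]='t', prepend. Next row=LF[3]=4
  step 5: row=4, L[4]='s', prepend. Next row=LF[4]=1
Reversed output: sttt$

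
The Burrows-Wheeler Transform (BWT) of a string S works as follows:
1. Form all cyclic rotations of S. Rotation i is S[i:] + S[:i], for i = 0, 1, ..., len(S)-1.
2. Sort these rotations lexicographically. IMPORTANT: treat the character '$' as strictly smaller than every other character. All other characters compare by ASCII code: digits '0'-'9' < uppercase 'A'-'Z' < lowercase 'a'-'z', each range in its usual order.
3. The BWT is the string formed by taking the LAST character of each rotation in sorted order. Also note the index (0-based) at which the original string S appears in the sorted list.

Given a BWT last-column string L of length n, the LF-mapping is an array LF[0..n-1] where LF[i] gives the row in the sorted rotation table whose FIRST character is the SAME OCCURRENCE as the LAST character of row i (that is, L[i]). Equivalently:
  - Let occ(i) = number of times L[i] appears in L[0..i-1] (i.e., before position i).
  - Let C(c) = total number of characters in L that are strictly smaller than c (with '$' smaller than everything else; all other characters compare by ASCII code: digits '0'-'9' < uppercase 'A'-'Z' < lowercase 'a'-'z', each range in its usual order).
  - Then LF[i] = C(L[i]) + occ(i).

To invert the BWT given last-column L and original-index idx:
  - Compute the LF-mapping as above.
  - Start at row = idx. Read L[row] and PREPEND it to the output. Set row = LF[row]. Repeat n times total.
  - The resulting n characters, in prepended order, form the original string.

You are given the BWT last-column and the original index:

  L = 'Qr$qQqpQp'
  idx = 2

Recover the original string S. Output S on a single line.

LF mapping: 1 8 0 6 2 7 4 3 5
Walk LF starting at row 2, prepending L[row]:
  step 1: row=2, L[2]='$', prepend. Next row=LF[2]=0
  step 2: row=0, L[0]='Q', prepend. Next row=LF[0]=1
  step 3: row=1, L[1]='r', prepend. Next row=LF[1]=8
  step 4: row=8, L[8]='p', prepend. Next row=LF[8]=5
  step 5: row=5, L[5]='q', prepend. Next row=LF[5]=7
  step 6: row=7, L[7]='Q', prepend. Next row=LF[7]=3
  step 7: row=3, L[3]='q', prepend. Next row=LF[3]=6
  step 8: row=6, L[6]='p', prepend. Next row=LF[6]=4
  step 9: row=4, L[4]='Q', prepend. Next row=LF[4]=2
Reversed output: QpqQqprQ$

Answer: QpqQqprQ$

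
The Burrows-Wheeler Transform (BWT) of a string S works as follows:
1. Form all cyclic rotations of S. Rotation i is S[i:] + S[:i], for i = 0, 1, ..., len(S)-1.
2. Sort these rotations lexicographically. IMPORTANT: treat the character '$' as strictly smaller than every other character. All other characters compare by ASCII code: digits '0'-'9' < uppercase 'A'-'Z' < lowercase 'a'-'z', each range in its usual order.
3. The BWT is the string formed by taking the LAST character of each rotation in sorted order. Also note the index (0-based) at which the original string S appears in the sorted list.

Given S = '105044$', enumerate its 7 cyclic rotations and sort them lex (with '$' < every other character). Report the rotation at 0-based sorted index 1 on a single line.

All 7 rotations (rotation i = S[i:]+S[:i]):
  rot[0] = 105044$
  rot[1] = 05044$1
  rot[2] = 5044$10
  rot[3] = 044$105
  rot[4] = 44$1050
  rot[5] = 4$10504
  rot[6] = $105044
Sorted (with $ < everything):
  sorted[0] = $105044
  sorted[1] = 044$105
  sorted[2] = 05044$1
  sorted[3] = 105044$
  sorted[4] = 4$10504
  sorted[5] = 44$1050
  sorted[6] = 5044$10
sorted[1] = 044$105

Answer: 044$105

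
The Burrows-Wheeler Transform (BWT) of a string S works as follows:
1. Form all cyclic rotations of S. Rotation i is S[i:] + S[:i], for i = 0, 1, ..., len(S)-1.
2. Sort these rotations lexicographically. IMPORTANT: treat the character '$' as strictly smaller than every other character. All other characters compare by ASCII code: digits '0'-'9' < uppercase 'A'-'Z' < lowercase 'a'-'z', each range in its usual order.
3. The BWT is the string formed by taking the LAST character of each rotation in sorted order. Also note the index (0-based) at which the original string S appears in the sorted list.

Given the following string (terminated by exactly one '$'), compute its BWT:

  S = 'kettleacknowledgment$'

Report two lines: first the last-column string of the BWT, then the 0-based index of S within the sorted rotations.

Answer: teaellmkd$ctwgkennteo
9

Derivation:
All 21 rotations (rotation i = S[i:]+S[:i]):
  rot[0] = kettleacknowledgment$
  rot[1] = ettleacknowledgment$k
  rot[2] = ttleacknowledgment$ke
  rot[3] = tleacknowledgment$ket
  rot[4] = leacknowledgment$kett
  rot[5] = eacknowledgment$kettl
  rot[6] = acknowledgment$kettle
  rot[7] = cknowledgment$kettlea
  rot[8] = knowledgment$kettleac
  rot[9] = nowledgment$kettleack
  rot[10] = owledgment$kettleackn
  rot[11] = wledgment$kettleackno
  rot[12] = ledgment$kettleacknow
  rot[13] = edgment$kettleacknowl
  rot[14] = dgment$kettleacknowle
  rot[15] = gment$kettleacknowled
  rot[16] = ment$kettleacknowledg
  rot[17] = ent$kettleacknowledgm
  rot[18] = nt$kettleacknowledgme
  rot[19] = t$kettleacknowledgmen
  rot[20] = $kettleacknowledgment
Sorted (with $ < everything):
  sorted[0] = $kettleacknowledgment  (last char: 't')
  sorted[1] = acknowledgment$kettle  (last char: 'e')
  sorted[2] = cknowledgment$kettlea  (last char: 'a')
  sorted[3] = dgment$kettleacknowle  (last char: 'e')
  sorted[4] = eacknowledgment$kettl  (last char: 'l')
  sorted[5] = edgment$kettleacknowl  (last char: 'l')
  sorted[6] = ent$kettleacknowledgm  (last char: 'm')
  sorted[7] = ettleacknowledgment$k  (last char: 'k')
  sorted[8] = gment$kettleacknowled  (last char: 'd')
  sorted[9] = kettleacknowledgment$  (last char: '$')
  sorted[10] = knowledgment$kettleac  (last char: 'c')
  sorted[11] = leacknowledgment$kett  (last char: 't')
  sorted[12] = ledgment$kettleacknow  (last char: 'w')
  sorted[13] = ment$kettleacknowledg  (last char: 'g')
  sorted[14] = nowledgment$kettleack  (last char: 'k')
  sorted[15] = nt$kettleacknowledgme  (last char: 'e')
  sorted[16] = owledgment$kettleackn  (last char: 'n')
  sorted[17] = t$kettleacknowledgmen  (last char: 'n')
  sorted[18] = tleacknowledgment$ket  (last char: 't')
  sorted[19] = ttleacknowledgment$ke  (last char: 'e')
  sorted[20] = wledgment$kettleackno  (last char: 'o')
Last column: teaellmkd$ctwgkennteo
Original string S is at sorted index 9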